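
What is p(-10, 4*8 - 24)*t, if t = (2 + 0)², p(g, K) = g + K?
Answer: -8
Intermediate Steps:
p(g, K) = K + g
t = 4 (t = 2² = 4)
p(-10, 4*8 - 24)*t = ((4*8 - 24) - 10)*4 = ((32 - 24) - 10)*4 = (8 - 10)*4 = -2*4 = -8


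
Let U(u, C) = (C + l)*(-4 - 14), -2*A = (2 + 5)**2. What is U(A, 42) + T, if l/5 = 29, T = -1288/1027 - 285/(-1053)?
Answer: -93363085/27729 ≈ -3367.0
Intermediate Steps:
T = -27271/27729 (T = -1288*1/1027 - 285*(-1/1053) = -1288/1027 + 95/351 = -27271/27729 ≈ -0.98348)
l = 145 (l = 5*29 = 145)
A = -49/2 (A = -(2 + 5)**2/2 = -1/2*7**2 = -1/2*49 = -49/2 ≈ -24.500)
U(u, C) = -2610 - 18*C (U(u, C) = (C + 145)*(-4 - 14) = (145 + C)*(-18) = -2610 - 18*C)
U(A, 42) + T = (-2610 - 18*42) - 27271/27729 = (-2610 - 756) - 27271/27729 = -3366 - 27271/27729 = -93363085/27729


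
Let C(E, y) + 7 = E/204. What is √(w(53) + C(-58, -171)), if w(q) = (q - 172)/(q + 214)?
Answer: 3*I*√7864574/3026 ≈ 2.7803*I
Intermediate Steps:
C(E, y) = -7 + E/204
w(q) = (-172 + q)/(214 + q)
√(w(53) + C(-58, -171)) = √((-172 + 53)/(214 + 53) + (-7 + (1/204)*(-58))) = √(-119/267 + (-7 - 29/102)) = √((1/267)*(-119) - 743/102) = √(-119/267 - 743/102) = √(-23391/3026) = 3*I*√7864574/3026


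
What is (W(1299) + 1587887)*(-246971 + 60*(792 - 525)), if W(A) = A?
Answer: -367024095886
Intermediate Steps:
(W(1299) + 1587887)*(-246971 + 60*(792 - 525)) = (1299 + 1587887)*(-246971 + 60*(792 - 525)) = 1589186*(-246971 + 60*267) = 1589186*(-246971 + 16020) = 1589186*(-230951) = -367024095886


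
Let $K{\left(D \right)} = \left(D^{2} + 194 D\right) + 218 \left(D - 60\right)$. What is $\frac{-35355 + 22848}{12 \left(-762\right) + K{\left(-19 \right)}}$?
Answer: $\frac{4169}{9897} \approx 0.42124$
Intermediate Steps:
$K{\left(D \right)} = -13080 + D^{2} + 412 D$ ($K{\left(D \right)} = \left(D^{2} + 194 D\right) + 218 \left(-60 + D\right) = \left(D^{2} + 194 D\right) + \left(-13080 + 218 D\right) = -13080 + D^{2} + 412 D$)
$\frac{-35355 + 22848}{12 \left(-762\right) + K{\left(-19 \right)}} = \frac{-35355 + 22848}{12 \left(-762\right) + \left(-13080 + \left(-19\right)^{2} + 412 \left(-19\right)\right)} = - \frac{12507}{-9144 - 20547} = - \frac{12507}{-29691} = \left(-12507\right) \left(- \frac{1}{29691}\right) = \frac{4169}{9897}$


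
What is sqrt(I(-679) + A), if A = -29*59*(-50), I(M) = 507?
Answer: sqrt(86057) ≈ 293.35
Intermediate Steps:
A = 85550 (A = -1711*(-50) = 85550)
sqrt(I(-679) + A) = sqrt(507 + 85550) = sqrt(86057)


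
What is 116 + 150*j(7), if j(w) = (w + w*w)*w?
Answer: 58916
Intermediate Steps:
j(w) = w*(w + w²) (j(w) = (w + w²)*w = w*(w + w²))
116 + 150*j(7) = 116 + 150*(7²*(1 + 7)) = 116 + 150*(49*8) = 116 + 150*392 = 116 + 58800 = 58916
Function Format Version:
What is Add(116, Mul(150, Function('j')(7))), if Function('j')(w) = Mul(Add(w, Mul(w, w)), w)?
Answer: 58916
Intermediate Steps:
Function('j')(w) = Mul(w, Add(w, Pow(w, 2))) (Function('j')(w) = Mul(Add(w, Pow(w, 2)), w) = Mul(w, Add(w, Pow(w, 2))))
Add(116, Mul(150, Function('j')(7))) = Add(116, Mul(150, Mul(Pow(7, 2), Add(1, 7)))) = Add(116, Mul(150, Mul(49, 8))) = Add(116, Mul(150, 392)) = Add(116, 58800) = 58916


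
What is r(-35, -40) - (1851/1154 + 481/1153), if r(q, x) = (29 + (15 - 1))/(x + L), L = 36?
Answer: -33985637/2661124 ≈ -12.771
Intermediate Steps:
r(q, x) = 43/(36 + x) (r(q, x) = (29 + (15 - 1))/(x + 36) = (29 + 14)/(36 + x) = 43/(36 + x))
r(-35, -40) - (1851/1154 + 481/1153) = 43/(36 - 40) - (1851/1154 + 481/1153) = 43/(-4) - (1851*(1/1154) + 481*(1/1153)) = 43*(-¼) - (1851/1154 + 481/1153) = -43/4 - 1*2689277/1330562 = -43/4 - 2689277/1330562 = -33985637/2661124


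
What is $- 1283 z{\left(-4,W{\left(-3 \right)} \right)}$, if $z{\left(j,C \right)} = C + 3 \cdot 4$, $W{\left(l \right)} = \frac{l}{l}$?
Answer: $-16679$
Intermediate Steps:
$W{\left(l \right)} = 1$
$z{\left(j,C \right)} = 12 + C$ ($z{\left(j,C \right)} = C + 12 = 12 + C$)
$- 1283 z{\left(-4,W{\left(-3 \right)} \right)} = - 1283 \left(12 + 1\right) = \left(-1283\right) 13 = -16679$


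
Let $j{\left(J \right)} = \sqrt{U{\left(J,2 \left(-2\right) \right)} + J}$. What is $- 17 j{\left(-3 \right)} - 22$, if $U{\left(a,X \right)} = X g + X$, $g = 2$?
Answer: $-22 - 17 i \sqrt{15} \approx -22.0 - 65.841 i$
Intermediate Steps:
$U{\left(a,X \right)} = 3 X$ ($U{\left(a,X \right)} = X 2 + X = 2 X + X = 3 X$)
$j{\left(J \right)} = \sqrt{-12 + J}$ ($j{\left(J \right)} = \sqrt{3 \cdot 2 \left(-2\right) + J} = \sqrt{3 \left(-4\right) + J} = \sqrt{-12 + J}$)
$- 17 j{\left(-3 \right)} - 22 = - 17 \sqrt{-12 - 3} - 22 = - 17 \sqrt{-15} - 22 = - 17 i \sqrt{15} - 22 = -22 - 17 i \sqrt{15}$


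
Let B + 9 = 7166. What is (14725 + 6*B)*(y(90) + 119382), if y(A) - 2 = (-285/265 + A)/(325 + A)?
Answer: 151425226014931/21995 ≈ 6.8845e+9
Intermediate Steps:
B = 7157 (B = -9 + 7166 = 7157)
y(A) = 2 + (-57/53 + A)/(325 + A) (y(A) = 2 + (-285/265 + A)/(325 + A) = 2 + (-285*1/265 + A)/(325 + A) = 2 + (-57/53 + A)/(325 + A))
(14725 + 6*B)*(y(90) + 119382) = (14725 + 6*7157)*((34393 + 159*90)/(53*(325 + 90)) + 119382) = (14725 + 42942)*((1/53)*(34393 + 14310)/415 + 119382) = 57667*((1/53)*(1/415)*48703 + 119382) = 57667*(48703/21995 + 119382) = 57667*(2625855793/21995) = 151425226014931/21995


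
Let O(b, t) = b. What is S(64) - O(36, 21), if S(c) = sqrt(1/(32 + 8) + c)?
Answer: -36 + sqrt(25610)/20 ≈ -27.998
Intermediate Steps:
S(c) = sqrt(1/40 + c)
S(64) - O(36, 21) = sqrt(10 + 400*64)/20 - 1*36 = sqrt(10 + 25600)/20 - 36 = sqrt(25610)/20 - 36 = -36 + sqrt(25610)/20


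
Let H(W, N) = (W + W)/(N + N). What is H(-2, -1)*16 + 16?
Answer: 48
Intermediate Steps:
H(W, N) = W/N (H(W, N) = (2*W)/((2*N)) = (2*W)*(1/(2*N)) = W/N)
H(-2, -1)*16 + 16 = -2/(-1)*16 + 16 = -2*(-1)*16 + 16 = 2*16 + 16 = 32 + 16 = 48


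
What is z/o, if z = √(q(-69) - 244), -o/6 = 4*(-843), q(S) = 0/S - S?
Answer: 5*I*√7/20232 ≈ 0.00065385*I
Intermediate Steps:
q(S) = -S (q(S) = 0 - S = -S)
o = 20232 (o = -24*(-843) = -6*(-3372) = 20232)
z = 5*I*√7 (z = √(-1*(-69) - 244) = √(69 - 244) = √(-175) = 5*I*√7 ≈ 13.229*I)
z/o = (5*I*√7)/20232 = (5*I*√7)*(1/20232) = 5*I*√7/20232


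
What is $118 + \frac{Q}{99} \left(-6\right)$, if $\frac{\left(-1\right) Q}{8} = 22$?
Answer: $\frac{386}{3} \approx 128.67$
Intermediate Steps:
$Q = -176$ ($Q = \left(-8\right) 22 = -176$)
$118 + \frac{Q}{99} \left(-6\right) = 118 + - \frac{176}{99} \left(-6\right) = 118 + \left(-176\right) \frac{1}{99} \left(-6\right) = 118 - - \frac{32}{3} = 118 + \frac{32}{3} = \frac{386}{3}$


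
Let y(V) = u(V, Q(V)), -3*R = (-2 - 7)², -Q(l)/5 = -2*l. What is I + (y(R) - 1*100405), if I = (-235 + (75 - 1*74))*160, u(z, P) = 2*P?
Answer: -138385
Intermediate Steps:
Q(l) = 10*l (Q(l) = -(-10)*l = 10*l)
R = -27 (R = -(-2 - 7)²/3 = -⅓*(-9)² = -⅓*81 = -27)
y(V) = 20*V (y(V) = 2*(10*V) = 20*V)
I = -37440 (I = (-235 + (75 - 74))*160 = (-235 + 1)*160 = -234*160 = -37440)
I + (y(R) - 1*100405) = -37440 + (20*(-27) - 1*100405) = -37440 + (-540 - 100405) = -37440 - 100945 = -138385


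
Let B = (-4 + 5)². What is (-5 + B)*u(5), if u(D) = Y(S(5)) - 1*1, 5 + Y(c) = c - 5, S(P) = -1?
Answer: 48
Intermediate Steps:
Y(c) = -10 + c (Y(c) = -5 + (c - 5) = -5 + (-5 + c) = -10 + c)
u(D) = -12 (u(D) = (-10 - 1) - 1*1 = -11 - 1 = -12)
B = 1 (B = 1² = 1)
(-5 + B)*u(5) = (-5 + 1)*(-12) = -4*(-12) = 48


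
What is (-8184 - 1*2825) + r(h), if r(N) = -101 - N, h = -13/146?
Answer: -1622047/146 ≈ -11110.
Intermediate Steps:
h = -13/146 (h = -13*1/146 = -13/146 ≈ -0.089041)
(-8184 - 1*2825) + r(h) = (-8184 - 1*2825) + (-101 - 1*(-13/146)) = (-8184 - 2825) + (-101 + 13/146) = -11009 - 14733/146 = -1622047/146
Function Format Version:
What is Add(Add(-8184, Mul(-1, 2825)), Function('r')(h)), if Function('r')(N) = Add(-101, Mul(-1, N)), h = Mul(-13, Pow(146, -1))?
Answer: Rational(-1622047, 146) ≈ -11110.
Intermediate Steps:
h = Rational(-13, 146) (h = Mul(-13, Rational(1, 146)) = Rational(-13, 146) ≈ -0.089041)
Add(Add(-8184, Mul(-1, 2825)), Function('r')(h)) = Add(Add(-8184, Mul(-1, 2825)), Add(-101, Mul(-1, Rational(-13, 146)))) = Add(Add(-8184, -2825), Add(-101, Rational(13, 146))) = Add(-11009, Rational(-14733, 146)) = Rational(-1622047, 146)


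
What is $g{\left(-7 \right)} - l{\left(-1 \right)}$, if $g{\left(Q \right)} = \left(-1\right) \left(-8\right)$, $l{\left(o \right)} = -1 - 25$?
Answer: $34$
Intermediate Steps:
$l{\left(o \right)} = -26$
$g{\left(Q \right)} = 8$
$g{\left(-7 \right)} - l{\left(-1 \right)} = 8 - -26 = 8 + 26 = 34$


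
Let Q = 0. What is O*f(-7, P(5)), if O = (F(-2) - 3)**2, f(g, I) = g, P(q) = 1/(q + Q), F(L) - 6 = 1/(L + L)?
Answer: -847/16 ≈ -52.938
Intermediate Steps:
F(L) = 6 + 1/(2*L) (F(L) = 6 + 1/(L + L) = 6 + 1/(2*L))
P(q) = 1/q (P(q) = 1/(q + 0) = 1/q)
O = 121/16 (O = ((6 + (1/2)/(-2)) - 3)**2 = ((6 + (1/2)*(-1/2)) - 3)**2 = ((6 - 1/4) - 3)**2 = (23/4 - 3)**2 = (11/4)**2 = 121/16 ≈ 7.5625)
O*f(-7, P(5)) = (121/16)*(-7) = -847/16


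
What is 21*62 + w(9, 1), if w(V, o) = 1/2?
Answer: 2605/2 ≈ 1302.5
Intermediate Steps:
w(V, o) = 1/2
21*62 + w(9, 1) = 21*62 + 1/2 = 1302 + 1/2 = 2605/2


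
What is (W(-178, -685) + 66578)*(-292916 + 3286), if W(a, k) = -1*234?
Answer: -19215212720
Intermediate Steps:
W(a, k) = -234
(W(-178, -685) + 66578)*(-292916 + 3286) = (-234 + 66578)*(-292916 + 3286) = 66344*(-289630) = -19215212720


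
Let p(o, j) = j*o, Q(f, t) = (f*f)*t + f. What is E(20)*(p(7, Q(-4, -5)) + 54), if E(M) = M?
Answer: -10680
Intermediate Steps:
Q(f, t) = f + t*f² (Q(f, t) = f²*t + f = t*f² + f = f + t*f²)
E(20)*(p(7, Q(-4, -5)) + 54) = 20*(-4*(1 - 4*(-5))*7 + 54) = 20*(-4*(1 + 20)*7 + 54) = 20*(-4*21*7 + 54) = 20*(-84*7 + 54) = 20*(-588 + 54) = 20*(-534) = -10680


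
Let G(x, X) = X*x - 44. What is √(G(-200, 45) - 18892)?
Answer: 12*I*√194 ≈ 167.14*I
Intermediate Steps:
G(x, X) = -44 + X*x
√(G(-200, 45) - 18892) = √((-44 + 45*(-200)) - 18892) = √((-44 - 9000) - 18892) = √(-9044 - 18892) = √(-27936) = 12*I*√194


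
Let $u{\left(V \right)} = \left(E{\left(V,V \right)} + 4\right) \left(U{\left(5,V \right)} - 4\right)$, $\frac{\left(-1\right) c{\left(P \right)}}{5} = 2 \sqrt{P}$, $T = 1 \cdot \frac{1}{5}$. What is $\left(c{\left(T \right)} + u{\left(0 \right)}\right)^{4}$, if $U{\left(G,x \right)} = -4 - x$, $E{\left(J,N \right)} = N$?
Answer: $1171856 + 267264 \sqrt{5} \approx 1.7695 \cdot 10^{6}$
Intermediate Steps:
$T = \frac{1}{5}$ ($T = 1 \cdot \frac{1}{5} = \frac{1}{5} \approx 0.2$)
$c{\left(P \right)} = - 10 \sqrt{P}$ ($c{\left(P \right)} = - 5 \cdot 2 \sqrt{P} = - 10 \sqrt{P}$)
$u{\left(V \right)} = \left(-8 - V\right) \left(4 + V\right)$ ($u{\left(V \right)} = \left(V + 4\right) \left(\left(-4 - V\right) - 4\right) = \left(4 + V\right) \left(-8 - V\right) = \left(-8 - V\right) \left(4 + V\right)$)
$\left(c{\left(T \right)} + u{\left(0 \right)}\right)^{4} = \left(- \frac{10}{\sqrt{5}} - 32\right)^{4} = \left(- 10 \frac{\sqrt{5}}{5} - 32\right)^{4} = \left(- 2 \sqrt{5} + \left(-32 + 0 + 0\right)\right)^{4} = \left(- 2 \sqrt{5} - 32\right)^{4} = \left(-32 - 2 \sqrt{5}\right)^{4}$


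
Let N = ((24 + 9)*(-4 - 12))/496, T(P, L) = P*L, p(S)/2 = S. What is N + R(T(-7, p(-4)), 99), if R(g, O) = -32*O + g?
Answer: -96505/31 ≈ -3113.1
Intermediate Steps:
p(S) = 2*S
T(P, L) = L*P
R(g, O) = g - 32*O
N = -33/31 (N = (33*(-16))*(1/496) = -528*1/496 = -33/31 ≈ -1.0645)
N + R(T(-7, p(-4)), 99) = -33/31 + ((2*(-4))*(-7) - 32*99) = -33/31 + (-8*(-7) - 3168) = -33/31 + (56 - 3168) = -33/31 - 3112 = -96505/31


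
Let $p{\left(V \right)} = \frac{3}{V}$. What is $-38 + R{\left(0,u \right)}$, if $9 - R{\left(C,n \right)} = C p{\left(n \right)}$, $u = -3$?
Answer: $-29$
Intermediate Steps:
$R{\left(C,n \right)} = 9 - \frac{3 C}{n}$ ($R{\left(C,n \right)} = 9 - C \frac{3}{n} = 9 - \frac{3 C}{n}$)
$-38 + R{\left(0,u \right)} = -38 + \left(9 - \frac{0}{-3}\right) = -38 + \left(9 - 0 \left(- \frac{1}{3}\right)\right) = -38 + \left(9 + 0\right) = -38 + 9 = -29$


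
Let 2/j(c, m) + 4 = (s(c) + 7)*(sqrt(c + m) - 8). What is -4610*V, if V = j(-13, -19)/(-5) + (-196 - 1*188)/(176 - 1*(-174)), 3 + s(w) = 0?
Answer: 19858497/3955 - 1844*I*sqrt(2)/113 ≈ 5021.1 - 23.078*I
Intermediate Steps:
s(w) = -3 (s(w) = -3 + 0 = -3)
j(c, m) = 2/(-36 + 4*sqrt(c + m)) (j(c, m) = 2/(-4 + (-3 + 7)*(sqrt(c + m) - 8)) = 2/(-4 + 4*(-8 + sqrt(c + m))) = 2/(-4 + (-32 + 4*sqrt(c + m))) = 2/(-36 + 4*sqrt(c + m)))
V = -192/175 - 1/(10*(-9 + 4*I*sqrt(2))) (V = (1/(2*(-9 + sqrt(-13 - 19))))/(-5) + (-196 - 1*188)/(176 - 1*(-174)) = (1/(2*(-9 + sqrt(-32))))*(-1/5) + (-196 - 188)/(176 + 174) = (1/(2*(-9 + 4*I*sqrt(2))))*(-1/5) - 384/350 = -1/(10*(-9 + 4*I*sqrt(2))) - 384*1/350 = -1/(10*(-9 + 4*I*sqrt(2))) - 192/175 = -192/175 - 1/(10*(-9 + 4*I*sqrt(2))) ≈ -1.0892 + 0.0050061*I)
-4610*V = -4610*(-43077/39550 + 2*I*sqrt(2)/565) = 19858497/3955 - 1844*I*sqrt(2)/113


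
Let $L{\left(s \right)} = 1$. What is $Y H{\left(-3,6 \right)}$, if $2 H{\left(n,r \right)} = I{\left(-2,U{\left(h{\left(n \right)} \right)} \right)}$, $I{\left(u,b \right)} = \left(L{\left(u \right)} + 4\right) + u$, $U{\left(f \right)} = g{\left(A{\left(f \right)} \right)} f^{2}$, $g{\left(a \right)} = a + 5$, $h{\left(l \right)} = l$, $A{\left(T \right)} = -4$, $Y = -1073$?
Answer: $- \frac{3219}{2} \approx -1609.5$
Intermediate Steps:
$g{\left(a \right)} = 5 + a$
$U{\left(f \right)} = f^{2}$ ($U{\left(f \right)} = \left(5 - 4\right) f^{2} = 1 f^{2} = f^{2}$)
$I{\left(u,b \right)} = 5 + u$ ($I{\left(u,b \right)} = \left(1 + 4\right) + u = 5 + u$)
$H{\left(n,r \right)} = \frac{3}{2}$ ($H{\left(n,r \right)} = \frac{5 - 2}{2} = \frac{1}{2} \cdot 3 = \frac{3}{2}$)
$Y H{\left(-3,6 \right)} = \left(-1073\right) \frac{3}{2} = - \frac{3219}{2}$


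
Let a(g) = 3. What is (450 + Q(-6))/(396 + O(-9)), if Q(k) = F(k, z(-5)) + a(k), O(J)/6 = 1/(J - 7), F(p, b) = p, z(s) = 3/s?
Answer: 1192/1055 ≈ 1.1299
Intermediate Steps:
O(J) = 6/(-7 + J) (O(J) = 6/(J - 7) = 6/(-7 + J))
Q(k) = 3 + k (Q(k) = k + 3 = 3 + k)
(450 + Q(-6))/(396 + O(-9)) = (450 + (3 - 6))/(396 + 6/(-7 - 9)) = (450 - 3)/(396 + 6/(-16)) = 447/(396 + 6*(-1/16)) = 447/(396 - 3/8) = 447/(3165/8) = 447*(8/3165) = 1192/1055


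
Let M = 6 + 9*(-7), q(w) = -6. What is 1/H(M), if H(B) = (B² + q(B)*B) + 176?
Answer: 1/3767 ≈ 0.00026546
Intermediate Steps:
M = -57 (M = 6 - 63 = -57)
H(B) = 176 + B² - 6*B (H(B) = (B² - 6*B) + 176 = 176 + B² - 6*B)
1/H(M) = 1/(176 + (-57)² - 6*(-57)) = 1/(176 + 3249 + 342) = 1/3767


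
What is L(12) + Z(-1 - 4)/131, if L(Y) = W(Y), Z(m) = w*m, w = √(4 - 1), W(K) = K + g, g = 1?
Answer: 13 - 5*√3/131 ≈ 12.934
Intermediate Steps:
W(K) = 1 + K (W(K) = K + 1 = 1 + K)
w = √3 ≈ 1.7320
Z(m) = m*√3 (Z(m) = √3*m = m*√3)
L(Y) = 1 + Y
L(12) + Z(-1 - 4)/131 = (1 + 12) + ((-1 - 4)*√3)/131 = 13 + (-5*√3)/131 = 13 - 5*√3/131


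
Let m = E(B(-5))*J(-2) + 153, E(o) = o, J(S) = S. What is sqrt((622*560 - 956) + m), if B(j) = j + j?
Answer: sqrt(347537) ≈ 589.52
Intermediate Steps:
B(j) = 2*j
m = 173 (m = (2*(-5))*(-2) + 153 = -10*(-2) + 153 = 20 + 153 = 173)
sqrt((622*560 - 956) + m) = sqrt((622*560 - 956) + 173) = sqrt((348320 - 956) + 173) = sqrt(347364 + 173) = sqrt(347537)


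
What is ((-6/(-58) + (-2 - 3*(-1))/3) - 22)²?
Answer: 3519376/7569 ≈ 464.97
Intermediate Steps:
((-6/(-58) + (-2 - 3*(-1))/3) - 22)² = ((-6*(-1/58) + (-2 + 3)*(⅓)) - 22)² = ((3/29 + 1*(⅓)) - 22)² = ((3/29 + ⅓) - 22)² = (38/87 - 22)² = (-1876/87)² = 3519376/7569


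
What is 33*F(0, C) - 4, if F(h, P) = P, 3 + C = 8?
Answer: 161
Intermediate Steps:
C = 5 (C = -3 + 8 = 5)
33*F(0, C) - 4 = 33*5 - 4 = 165 - 4 = 161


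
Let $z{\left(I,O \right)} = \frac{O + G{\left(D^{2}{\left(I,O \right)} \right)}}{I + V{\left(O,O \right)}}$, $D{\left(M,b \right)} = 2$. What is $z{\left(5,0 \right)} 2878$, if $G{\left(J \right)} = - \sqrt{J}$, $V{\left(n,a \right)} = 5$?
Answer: $- \frac{2878}{5} \approx -575.6$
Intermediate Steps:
$z{\left(I,O \right)} = \frac{-2 + O}{5 + I}$ ($z{\left(I,O \right)} = \frac{O - \sqrt{2^{2}}}{I + 5} = \frac{O - \sqrt{4}}{5 + I} = \frac{O - 2}{5 + I} = \frac{-2 + O}{5 + I}$)
$z{\left(5,0 \right)} 2878 = \frac{-2 + 0}{5 + 5} \cdot 2878 = \frac{1}{10} \left(-2\right) 2878 = \left(- \frac{1}{5}\right) 2878 = - \frac{2878}{5}$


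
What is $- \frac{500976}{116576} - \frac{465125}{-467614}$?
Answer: $- \frac{2813140301}{851758901} \approx -3.3027$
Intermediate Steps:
$- \frac{500976}{116576} - \frac{465125}{-467614} = \left(-500976\right) \frac{1}{116576} - - \frac{465125}{467614} = - \frac{31311}{7286} + \frac{465125}{467614} = - \frac{2813140301}{851758901}$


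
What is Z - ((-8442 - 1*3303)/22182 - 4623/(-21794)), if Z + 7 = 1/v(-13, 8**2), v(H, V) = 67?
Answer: -17997333258/2699176003 ≈ -6.6677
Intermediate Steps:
Z = -468/67 (Z = -7 + 1/67 = -468/67 ≈ -6.9851)
Z - ((-8442 - 1*3303)/22182 - 4623/(-21794)) = -468/67 - ((-8442 - 1*3303)/22182 - 4623/(-21794)) = -468/67 - ((-8442 - 3303)*(1/22182) - 4623*(-1/21794)) = -468/67 - (-11745*1/22182 + 4623/21794) = -468/67 - (-3915/7394 + 4623/21794) = -468/67 - 1*(-12785262/40286209) = -468/67 + 12785262/40286209 = -17997333258/2699176003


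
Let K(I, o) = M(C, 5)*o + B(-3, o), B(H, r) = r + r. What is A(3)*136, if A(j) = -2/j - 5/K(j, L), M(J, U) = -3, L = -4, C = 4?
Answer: -782/3 ≈ -260.67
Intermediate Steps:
B(H, r) = 2*r
K(I, o) = -o (K(I, o) = -3*o + 2*o = -o)
A(j) = -5/4 - 2/j (A(j) = -2/j - 5/((-1*(-4))) = -2/j - 5/4 = -5/4 - 2/j)
A(3)*136 = (-5/4 - 2/3)*136 = (-5/4 - 2*⅓)*136 = (-5/4 - ⅔)*136 = -23/12*136 = -782/3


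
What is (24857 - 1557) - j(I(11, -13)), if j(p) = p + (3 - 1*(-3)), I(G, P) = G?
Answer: 23283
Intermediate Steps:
j(p) = 6 + p (j(p) = p + (3 + 3) = p + 6 = 6 + p)
(24857 - 1557) - j(I(11, -13)) = (24857 - 1557) - (6 + 11) = 23300 - 1*17 = 23300 - 17 = 23283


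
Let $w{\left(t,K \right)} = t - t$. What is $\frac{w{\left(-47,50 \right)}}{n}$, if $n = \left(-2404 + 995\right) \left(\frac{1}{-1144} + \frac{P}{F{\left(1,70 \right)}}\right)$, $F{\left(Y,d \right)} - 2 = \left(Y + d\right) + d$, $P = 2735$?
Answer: $0$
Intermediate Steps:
$w{\left(t,K \right)} = 0$
$F{\left(Y,d \right)} = 2 + Y + 2 d$ ($F{\left(Y,d \right)} = 2 + \left(\left(Y + d\right) + d\right) = 2 + \left(Y + 2 d\right) = 2 + Y + 2 d$)
$n = - \frac{215577}{8}$ ($n = \left(-2404 + 995\right) \left(\frac{1}{-1144} + \frac{2735}{2 + 1 + 2 \cdot 70}\right) = - 1409 \left(- \frac{1}{1144} + \frac{2735}{2 + 1 + 140}\right) = - 1409 \left(- \frac{1}{1144} + \frac{2735}{143}\right) = \left(-1409\right) \frac{153}{8} = - \frac{215577}{8} \approx -26947.0$)
$\frac{w{\left(-47,50 \right)}}{n} = \frac{0}{- \frac{215577}{8}} = 0 \left(- \frac{8}{215577}\right) = 0$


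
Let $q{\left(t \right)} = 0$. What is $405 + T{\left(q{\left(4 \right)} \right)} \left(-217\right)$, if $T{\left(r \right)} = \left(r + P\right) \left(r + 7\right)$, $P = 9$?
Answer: $-13266$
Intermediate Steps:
$T{\left(r \right)} = \left(7 + r\right) \left(9 + r\right)$ ($T{\left(r \right)} = \left(r + 9\right) \left(r + 7\right) = \left(9 + r\right) \left(7 + r\right) = \left(7 + r\right) \left(9 + r\right)$)
$405 + T{\left(q{\left(4 \right)} \right)} \left(-217\right) = 405 + \left(63 + 0^{2} + 16 \cdot 0\right) \left(-217\right) = 405 + \left(63 + 0 + 0\right) \left(-217\right) = 405 + 63 \left(-217\right) = 405 - 13671 = -13266$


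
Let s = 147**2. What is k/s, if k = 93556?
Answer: 93556/21609 ≈ 4.3295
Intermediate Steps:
s = 21609
k/s = 93556/21609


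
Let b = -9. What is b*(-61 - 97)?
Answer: 1422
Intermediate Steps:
b*(-61 - 97) = -9*(-61 - 97) = -9*(-158) = 1422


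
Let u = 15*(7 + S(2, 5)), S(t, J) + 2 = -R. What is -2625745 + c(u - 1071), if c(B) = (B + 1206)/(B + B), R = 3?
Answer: -1822267085/694 ≈ -2.6257e+6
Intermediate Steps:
S(t, J) = -5 (S(t, J) = -2 - 1*3 = -2 - 3 = -5)
u = 30 (u = 15*(7 - 5) = 15*2 = 30)
c(B) = (1206 + B)/(2*B) (c(B) = (1206 + B)/((2*B)) = (1206 + B)*(1/(2*B)) = (1206 + B)/(2*B))
-2625745 + c(u - 1071) = -2625745 + (1206 + (30 - 1071))/(2*(30 - 1071)) = -2625745 + (½)*(1206 - 1041)/(-1041) = -2625745 + (½)*(-1/1041)*165 = -2625745 - 55/694 = -1822267085/694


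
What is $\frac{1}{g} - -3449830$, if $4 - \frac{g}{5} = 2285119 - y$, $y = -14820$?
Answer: $\frac{39671923805249}{11499675} \approx 3.4498 \cdot 10^{6}$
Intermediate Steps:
$g = -11499675$ ($g = 20 - 5 \left(2285119 - -14820\right) = 20 - 5 \left(2285119 + 14820\right) = 20 - 11499695 = -11499675$)
$\frac{1}{g} - -3449830 = \frac{1}{-11499675} - -3449830 = - \frac{1}{11499675} + 3449830 = \frac{39671923805249}{11499675}$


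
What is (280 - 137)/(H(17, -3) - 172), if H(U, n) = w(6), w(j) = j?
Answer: -143/166 ≈ -0.86145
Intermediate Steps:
H(U, n) = 6
(280 - 137)/(H(17, -3) - 172) = (280 - 137)/(6 - 172) = 143/(-166) = 143*(-1/166) = -143/166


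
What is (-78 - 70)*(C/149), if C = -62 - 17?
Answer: 11692/149 ≈ 78.470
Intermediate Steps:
C = -79
(-78 - 70)*(C/149) = (-78 - 70)*(-79/149) = -(-11692)/149 = -148*(-79/149) = 11692/149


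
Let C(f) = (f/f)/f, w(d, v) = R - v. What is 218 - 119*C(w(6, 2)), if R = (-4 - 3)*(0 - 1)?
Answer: 971/5 ≈ 194.20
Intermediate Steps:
R = 7 (R = -7*(-1) = 7)
w(d, v) = 7 - v
C(f) = 1/f
218 - 119*C(w(6, 2)) = 218 - 119/(7 - 1*2) = 218 - 119/(7 - 2) = 218 - 119/5 = 971/5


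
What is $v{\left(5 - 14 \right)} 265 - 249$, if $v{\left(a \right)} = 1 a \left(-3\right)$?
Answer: $6906$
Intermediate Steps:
$v{\left(a \right)} = - 3 a$ ($v{\left(a \right)} = a \left(-3\right) = - 3 a$)
$v{\left(5 - 14 \right)} 265 - 249 = - 3 \left(5 - 14\right) 265 - 249 = \left(-3\right) \left(-9\right) 265 - 249 = 27 \cdot 265 - 249 = 7155 - 249 = 6906$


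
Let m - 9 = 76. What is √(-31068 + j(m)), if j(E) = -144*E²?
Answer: 18*I*√3307 ≈ 1035.1*I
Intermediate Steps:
m = 85 (m = 9 + 76 = 85)
√(-31068 + j(m)) = √(-31068 - 144*85²) = √(-31068 - 144*7225) = √(-31068 - 1040400) = √(-1071468) = 18*I*√3307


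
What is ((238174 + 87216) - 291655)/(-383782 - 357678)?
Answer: -6747/148292 ≈ -0.045498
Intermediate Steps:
((238174 + 87216) - 291655)/(-383782 - 357678) = (325390 - 291655)/(-741460) = 33735*(-1/741460) = -6747/148292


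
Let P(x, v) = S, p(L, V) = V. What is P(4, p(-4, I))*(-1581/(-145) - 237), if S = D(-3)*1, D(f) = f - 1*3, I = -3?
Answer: 196704/145 ≈ 1356.6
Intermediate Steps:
D(f) = -3 + f (D(f) = f - 3 = -3 + f)
S = -6 (S = (-3 - 3)*1 = -6*1 = -6)
P(x, v) = -6
P(4, p(-4, I))*(-1581/(-145) - 237) = -6*(-1581/(-145) - 237) = -6*(-1581*(-1/145) - 237) = -6*(1581/145 - 237) = -6*(-32784/145) = 196704/145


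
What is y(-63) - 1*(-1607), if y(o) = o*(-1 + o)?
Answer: 5639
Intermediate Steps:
y(-63) - 1*(-1607) = -63*(-1 - 63) - 1*(-1607) = -63*(-64) + 1607 = 4032 + 1607 = 5639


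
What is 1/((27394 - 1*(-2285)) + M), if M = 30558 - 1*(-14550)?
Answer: 1/74787 ≈ 1.3371e-5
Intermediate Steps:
M = 45108 (M = 30558 + 14550 = 45108)
1/((27394 - 1*(-2285)) + M) = 1/((27394 - 1*(-2285)) + 45108) = 1/((27394 + 2285) + 45108) = 1/(29679 + 45108) = 1/74787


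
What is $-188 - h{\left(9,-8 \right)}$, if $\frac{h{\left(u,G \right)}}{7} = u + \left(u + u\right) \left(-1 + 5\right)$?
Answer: $-755$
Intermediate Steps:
$h{\left(u,G \right)} = 63 u$ ($h{\left(u,G \right)} = 7 \left(u + \left(u + u\right) \left(-1 + 5\right)\right) = 7 \left(u + 2 u 4\right) = 7 \left(u + 8 u\right) = 7 \cdot 9 u = 63 u$)
$-188 - h{\left(9,-8 \right)} = -188 - 63 \cdot 9 = -188 - 567 = -755$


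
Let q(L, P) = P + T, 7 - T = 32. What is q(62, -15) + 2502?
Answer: 2462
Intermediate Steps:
T = -25 (T = 7 - 1*32 = 7 - 32 = -25)
q(L, P) = -25 + P (q(L, P) = P - 25 = -25 + P)
q(62, -15) + 2502 = (-25 - 15) + 2502 = -40 + 2502 = 2462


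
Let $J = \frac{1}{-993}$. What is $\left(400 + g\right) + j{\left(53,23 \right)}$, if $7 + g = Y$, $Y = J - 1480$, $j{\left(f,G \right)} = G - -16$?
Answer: $- \frac{1040665}{993} \approx -1048.0$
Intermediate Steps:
$J = - \frac{1}{993} \approx -0.0010071$
$j{\left(f,G \right)} = 16 + G$ ($j{\left(f,G \right)} = G + 16 = 16 + G$)
$Y = - \frac{1469641}{993}$ ($Y = - \frac{1}{993} - 1480 = - \frac{1469641}{993} \approx -1480.0$)
$g = - \frac{1476592}{993}$ ($g = -7 - \frac{1469641}{993} = - \frac{1476592}{993} \approx -1487.0$)
$\left(400 + g\right) + j{\left(53,23 \right)} = \left(400 - \frac{1476592}{993}\right) + \left(16 + 23\right) = - \frac{1079392}{993} + 39 = - \frac{1040665}{993}$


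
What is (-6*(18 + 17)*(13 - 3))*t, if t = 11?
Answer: -23100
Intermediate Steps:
(-6*(18 + 17)*(13 - 3))*t = -6*(18 + 17)*(13 - 3)*11 = -210*10*11 = -6*350*11 = -2100*11 = -23100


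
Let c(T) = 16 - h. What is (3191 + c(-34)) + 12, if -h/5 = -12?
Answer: 3159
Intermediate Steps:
h = 60 (h = -5*(-12) = 60)
c(T) = -44 (c(T) = 16 - 1*60 = 16 - 60 = -44)
(3191 + c(-34)) + 12 = (3191 - 44) + 12 = 3147 + 12 = 3159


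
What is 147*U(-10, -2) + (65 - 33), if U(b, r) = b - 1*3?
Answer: -1879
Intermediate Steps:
U(b, r) = -3 + b (U(b, r) = b - 3 = -3 + b)
147*U(-10, -2) + (65 - 33) = 147*(-3 - 10) + (65 - 33) = 147*(-13) + 32 = -1911 + 32 = -1879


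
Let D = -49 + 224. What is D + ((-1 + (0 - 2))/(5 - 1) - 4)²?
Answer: 3161/16 ≈ 197.56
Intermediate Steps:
D = 175
D + ((-1 + (0 - 2))/(5 - 1) - 4)² = 175 + ((-1 + (0 - 2))/(5 - 1) - 4)² = 175 + ((-1 - 2)/4 - 4)² = 175 + (-3*¼ - 4)² = 175 + (-¾ - 4)² = 175 + (-19/4)² = 175 + 361/16 = 3161/16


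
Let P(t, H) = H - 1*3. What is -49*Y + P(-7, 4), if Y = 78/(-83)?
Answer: 3905/83 ≈ 47.048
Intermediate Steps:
Y = -78/83 (Y = 78*(-1/83) = -78/83 ≈ -0.93976)
P(t, H) = -3 + H (P(t, H) = H - 3 = -3 + H)
-49*Y + P(-7, 4) = -49*(-78/83) + (-3 + 4) = 3822/83 + 1 = 3905/83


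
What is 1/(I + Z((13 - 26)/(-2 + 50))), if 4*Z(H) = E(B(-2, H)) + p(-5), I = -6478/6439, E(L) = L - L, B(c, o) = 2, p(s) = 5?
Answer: 25756/6283 ≈ 4.0993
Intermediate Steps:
E(L) = 0
I = -6478/6439 (I = -6478*1/6439 = -6478/6439 ≈ -1.0061)
Z(H) = 5/4 (Z(H) = (0 + 5)/4 = (¼)*5 = 5/4)
1/(I + Z((13 - 26)/(-2 + 50))) = 1/(-6478/6439 + 5/4) = 1/(6283/25756) = 25756/6283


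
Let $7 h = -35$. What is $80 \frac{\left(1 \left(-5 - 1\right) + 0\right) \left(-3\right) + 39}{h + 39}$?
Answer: $\frac{2280}{17} \approx 134.12$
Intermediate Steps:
$h = -5$ ($h = \frac{1}{7} \left(-35\right) = -5$)
$80 \frac{\left(1 \left(-5 - 1\right) + 0\right) \left(-3\right) + 39}{h + 39} = 80 \frac{\left(1 \left(-5 - 1\right) + 0\right) \left(-3\right) + 39}{-5 + 39} = 80 \frac{\left(1 \left(-6\right) + 0\right) \left(-3\right) + 39}{34} = 80 \left(\left(-6 + 0\right) \left(-3\right) + 39\right) \frac{1}{34} = 80 \left(\left(-6\right) \left(-3\right) + 39\right) \frac{1}{34} = 80 \left(18 + 39\right) \frac{1}{34} = 80 \cdot 57 \cdot \frac{1}{34} = 80 \cdot \frac{57}{34} = \frac{2280}{17}$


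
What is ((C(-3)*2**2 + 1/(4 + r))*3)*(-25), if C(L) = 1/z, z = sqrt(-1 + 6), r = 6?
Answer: -15/2 - 60*sqrt(5) ≈ -141.66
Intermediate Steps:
z = sqrt(5) ≈ 2.2361
C(L) = sqrt(5)/5 (C(L) = 1/(sqrt(5)) = sqrt(5)/5)
((C(-3)*2**2 + 1/(4 + r))*3)*(-25) = (((sqrt(5)/5)*2**2 + 1/(4 + 6))*3)*(-25) = (((sqrt(5)/5)*4 + 1/10)*3)*(-25) = ((4*sqrt(5)/5 + 1/10)*3)*(-25) = ((1/10 + 4*sqrt(5)/5)*3)*(-25) = (3/10 + 12*sqrt(5)/5)*(-25) = -15/2 - 60*sqrt(5)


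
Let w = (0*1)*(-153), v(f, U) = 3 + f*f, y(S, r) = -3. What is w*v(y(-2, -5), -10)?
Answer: 0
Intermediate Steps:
v(f, U) = 3 + f²
w = 0 (w = 0*(-153) = 0)
w*v(y(-2, -5), -10) = 0*(3 + (-3)²) = 0*(3 + 9) = 0*12 = 0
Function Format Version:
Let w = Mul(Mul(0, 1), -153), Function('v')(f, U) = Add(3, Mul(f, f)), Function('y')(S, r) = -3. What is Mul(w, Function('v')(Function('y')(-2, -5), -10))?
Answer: 0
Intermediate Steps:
Function('v')(f, U) = Add(3, Pow(f, 2))
w = 0 (w = Mul(0, -153) = 0)
Mul(w, Function('v')(Function('y')(-2, -5), -10)) = Mul(0, Add(3, Pow(-3, 2))) = Mul(0, Add(3, 9)) = Mul(0, 12) = 0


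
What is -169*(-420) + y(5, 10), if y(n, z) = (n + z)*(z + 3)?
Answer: 71175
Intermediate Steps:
y(n, z) = (3 + z)*(n + z) (y(n, z) = (n + z)*(3 + z) = (3 + z)*(n + z))
-169*(-420) + y(5, 10) = -169*(-420) + (10**2 + 3*5 + 3*10 + 5*10) = 70980 + (100 + 15 + 30 + 50) = 70980 + 195 = 71175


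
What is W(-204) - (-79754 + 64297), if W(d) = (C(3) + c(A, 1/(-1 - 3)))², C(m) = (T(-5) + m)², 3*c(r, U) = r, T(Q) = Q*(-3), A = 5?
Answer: 1093642/9 ≈ 1.2152e+5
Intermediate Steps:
T(Q) = -3*Q
c(r, U) = r/3
C(m) = (15 + m)² (C(m) = (-3*(-5) + m)² = (15 + m)²)
W(d) = 954529/9 (W(d) = ((15 + 3)² + (⅓)*5)² = (18² + 5/3)² = (324 + 5/3)² = (977/3)² = 954529/9)
W(-204) - (-79754 + 64297) = 954529/9 - (-79754 + 64297) = 954529/9 - 1*(-15457) = 954529/9 + 15457 = 1093642/9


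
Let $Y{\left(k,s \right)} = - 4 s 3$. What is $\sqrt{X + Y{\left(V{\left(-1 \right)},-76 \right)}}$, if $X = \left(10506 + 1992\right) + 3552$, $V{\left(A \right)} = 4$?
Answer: $\sqrt{16962} \approx 130.24$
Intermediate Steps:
$Y{\left(k,s \right)} = - 12 s$
$X = 16050$ ($X = 12498 + 3552 = 16050$)
$\sqrt{X + Y{\left(V{\left(-1 \right)},-76 \right)}} = \sqrt{16050 - -912} = \sqrt{16050 + 912} = \sqrt{16962}$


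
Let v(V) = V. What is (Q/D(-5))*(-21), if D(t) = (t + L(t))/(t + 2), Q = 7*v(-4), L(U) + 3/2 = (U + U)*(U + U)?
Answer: -3528/187 ≈ -18.866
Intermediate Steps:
L(U) = -3/2 + 4*U² (L(U) = -3/2 + (U + U)*(U + U) = -3/2 + (2*U)*(2*U) = -3/2 + 4*U²)
Q = -28 (Q = 7*(-4) = -28)
D(t) = (-3/2 + t + 4*t²)/(2 + t) (D(t) = (t + (-3/2 + 4*t²))/(t + 2) = (-3/2 + t + 4*t²)/(2 + t))
(Q/D(-5))*(-21) = -28*(2 - 5)/(-3/2 - 5 + 4*(-5)²)*(-21) = -28*(-3/(-3/2 - 5 + 4*25))*(-21) = -28*(-3/(-3/2 - 5 + 100))*(-21) = -28/((-⅓*187/2))*(-21) = -28/(-187/6)*(-21) = -28*(-6/187)*(-21) = (168/187)*(-21) = -3528/187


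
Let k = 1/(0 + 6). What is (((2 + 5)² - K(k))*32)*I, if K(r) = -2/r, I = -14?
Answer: -27328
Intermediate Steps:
k = ⅙ (k = 1/6 = ⅙ ≈ 0.16667)
(((2 + 5)² - K(k))*32)*I = (((2 + 5)² - (-2)/⅙)*32)*(-14) = ((7² - (-2)*6)*32)*(-14) = ((49 - 1*(-12))*32)*(-14) = ((49 + 12)*32)*(-14) = (61*32)*(-14) = 1952*(-14) = -27328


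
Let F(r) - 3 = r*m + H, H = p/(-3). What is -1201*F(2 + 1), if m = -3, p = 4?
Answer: 26422/3 ≈ 8807.3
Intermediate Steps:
H = -4/3 (H = 4/(-3) = 4*(-1/3) = -4/3 ≈ -1.3333)
F(r) = 5/3 - 3*r (F(r) = 3 + (r*(-3) - 4/3) = 3 + (-3*r - 4/3) = 3 + (-4/3 - 3*r) = 5/3 - 3*r)
-1201*F(2 + 1) = -1201*(5/3 - 3*(2 + 1)) = -1201*(5/3 - 3*3) = -1201*(5/3 - 9) = -1201*(-22/3) = 26422/3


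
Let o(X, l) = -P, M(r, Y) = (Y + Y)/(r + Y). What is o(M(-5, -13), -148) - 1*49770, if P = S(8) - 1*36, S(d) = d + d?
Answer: -49750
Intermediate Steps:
S(d) = 2*d
M(r, Y) = 2*Y/(Y + r) (M(r, Y) = (2*Y)/(Y + r) = 2*Y/(Y + r))
P = -20 (P = 2*8 - 1*36 = 16 - 36 = -20)
o(X, l) = 20 (o(X, l) = -1*(-20) = 20)
o(M(-5, -13), -148) - 1*49770 = 20 - 1*49770 = 20 - 49770 = -49750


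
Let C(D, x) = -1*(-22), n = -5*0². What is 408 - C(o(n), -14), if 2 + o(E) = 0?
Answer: 386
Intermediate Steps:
n = 0 (n = -5*0 = 0)
o(E) = -2 (o(E) = -2 + 0 = -2)
C(D, x) = 22
408 - C(o(n), -14) = 408 - 1*22 = 408 - 22 = 386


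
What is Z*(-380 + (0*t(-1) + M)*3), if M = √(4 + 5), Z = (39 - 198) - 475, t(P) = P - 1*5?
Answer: 235214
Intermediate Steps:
t(P) = -5 + P (t(P) = P - 5 = -5 + P)
Z = -634 (Z = -159 - 475 = -634)
M = 3 (M = √9 = 3)
Z*(-380 + (0*t(-1) + M)*3) = -634*(-380 + (0*(-5 - 1) + 3)*3) = -634*(-380 + (0*(-6) + 3)*3) = -634*(-380 + (0 + 3)*3) = -634*(-380 + 3*3) = -634*(-380 + 9) = -634*(-371) = 235214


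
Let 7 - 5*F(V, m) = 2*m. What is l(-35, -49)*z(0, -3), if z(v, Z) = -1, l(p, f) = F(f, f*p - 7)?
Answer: 3409/5 ≈ 681.80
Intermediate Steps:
F(V, m) = 7/5 - 2*m/5
l(p, f) = 21/5 - 2*f*p/5 (l(p, f) = 7/5 - 2*(f*p - 7)/5 = 7/5 - 2*(-7 + f*p)/5 = 7/5 + (14/5 - 2*f*p/5) = 21/5 - 2*f*p/5)
l(-35, -49)*z(0, -3) = (21/5 - 2/5*(-49)*(-35))*(-1) = (21/5 - 686)*(-1) = -3409/5*(-1) = 3409/5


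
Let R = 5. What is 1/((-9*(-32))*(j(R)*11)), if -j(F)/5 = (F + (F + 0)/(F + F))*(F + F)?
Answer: -1/871200 ≈ -1.1478e-6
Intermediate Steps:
j(F) = -10*F*(1/2 + F) (j(F) = -5*(F + (F + 0)/(F + F))*(F + F) = -5*(F + F/((2*F)))*2*F = -5*(F + F*(1/(2*F)))*2*F = -5*(F + 1/2)*2*F = -5*(1/2 + F)*2*F = -10*F*(1/2 + F))
1/((-9*(-32))*(j(R)*11)) = 1/((-9*(-32))*(-5*5*(1 + 2*5)*11)) = 1/(288*(-5*5*(1 + 10)*11)) = 1/(288*(-5*5*11*11)) = 1/(288*(-275*11)) = 1/(288*(-3025)) = 1/(-871200) = -1/871200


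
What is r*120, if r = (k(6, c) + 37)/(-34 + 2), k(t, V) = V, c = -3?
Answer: -255/2 ≈ -127.50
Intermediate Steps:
r = -17/16 (r = (-3 + 37)/(-34 + 2) = 34/(-32) = 34*(-1/32) = -17/16 ≈ -1.0625)
r*120 = -17/16*120 = -255/2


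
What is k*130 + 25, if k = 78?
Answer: 10165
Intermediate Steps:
k*130 + 25 = 78*130 + 25 = 10140 + 25 = 10165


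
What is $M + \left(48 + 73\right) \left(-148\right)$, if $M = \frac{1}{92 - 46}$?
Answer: $- \frac{823767}{46} \approx -17908.0$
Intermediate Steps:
$M = \frac{1}{46} \approx 0.021739$
$M + \left(48 + 73\right) \left(-148\right) = \frac{1}{46} + \left(48 + 73\right) \left(-148\right) = \frac{1}{46} + 121 \left(-148\right) = \frac{1}{46} - 17908 = - \frac{823767}{46}$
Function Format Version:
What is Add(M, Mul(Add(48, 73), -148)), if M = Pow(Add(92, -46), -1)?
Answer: Rational(-823767, 46) ≈ -17908.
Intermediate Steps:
M = Rational(1, 46) (M = Pow(46, -1) = Rational(1, 46) ≈ 0.021739)
Add(M, Mul(Add(48, 73), -148)) = Add(Rational(1, 46), Mul(Add(48, 73), -148)) = Add(Rational(1, 46), Mul(121, -148)) = Add(Rational(1, 46), -17908) = Rational(-823767, 46)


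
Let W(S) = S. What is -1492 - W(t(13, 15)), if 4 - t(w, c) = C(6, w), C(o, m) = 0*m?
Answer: -1496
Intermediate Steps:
C(o, m) = 0
t(w, c) = 4 (t(w, c) = 4 - 1*0 = 4 + 0 = 4)
-1492 - W(t(13, 15)) = -1492 - 1*4 = -1492 - 4 = -1496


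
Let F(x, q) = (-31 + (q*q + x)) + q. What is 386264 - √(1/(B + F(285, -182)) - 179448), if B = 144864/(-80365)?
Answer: 386264 - I*√319254387413259693145877/1333825838 ≈ 3.8626e+5 - 423.61*I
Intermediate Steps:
B = -144864/80365 (B = 144864*(-1/80365) = -144864/80365 ≈ -1.8026)
F(x, q) = -31 + q + x + q² (F(x, q) = (-31 + (q² + x)) + q = (-31 + (x + q²)) + q = (-31 + x + q²) + q = -31 + q + x + q²)
386264 - √(1/(B + F(285, -182)) - 179448) = 386264 - √(1/(-144864/80365 + (-31 - 182 + 285 + (-182)²)) - 179448) = 386264 - √(1/(-144864/80365 + (-31 - 182 + 285 + 33124)) - 179448) = 386264 - √(1/(-144864/80365 + 33196) - 179448) = 386264 - √(1/(2667651676/80365) - 179448) = 386264 - √(80365/2667651676 - 179448) = 386264 - √(-478704757874483/2667651676) = 386264 - I*√319254387413259693145877/1333825838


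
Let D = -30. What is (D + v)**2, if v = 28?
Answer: 4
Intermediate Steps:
(D + v)**2 = (-30 + 28)**2 = (-2)**2 = 4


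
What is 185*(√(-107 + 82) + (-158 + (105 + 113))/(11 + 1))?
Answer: 925 + 925*I ≈ 925.0 + 925.0*I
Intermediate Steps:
185*(√(-107 + 82) + (-158 + (105 + 113))/(11 + 1)) = 185*(√(-25) + (-158 + 218)/12) = 185*(5*I + 60*(1/12)) = 185*(5*I + 5) = 185*(5 + 5*I) = 925 + 925*I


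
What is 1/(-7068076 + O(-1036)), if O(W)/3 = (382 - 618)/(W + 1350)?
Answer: -157/1109688286 ≈ -1.4148e-7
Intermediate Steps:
O(W) = -708/(1350 + W) (O(W) = 3*((382 - 618)/(W + 1350)) = 3*(-236/(1350 + W)) = -708/(1350 + W))
1/(-7068076 + O(-1036)) = 1/(-7068076 - 708/(1350 - 1036)) = 1/(-7068076 - 708/314) = 1/(-7068076 - 708*1/314) = 1/(-7068076 - 354/157) = 1/(-1109688286/157) = -157/1109688286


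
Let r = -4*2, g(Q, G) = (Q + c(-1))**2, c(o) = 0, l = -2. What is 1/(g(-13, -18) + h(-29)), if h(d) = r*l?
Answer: 1/185 ≈ 0.0054054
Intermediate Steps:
g(Q, G) = Q**2 (g(Q, G) = (Q + 0)**2 = Q**2)
r = -8
h(d) = 16 (h(d) = -8*(-2) = 16)
1/(g(-13, -18) + h(-29)) = 1/((-13)**2 + 16) = 1/(169 + 16) = 1/185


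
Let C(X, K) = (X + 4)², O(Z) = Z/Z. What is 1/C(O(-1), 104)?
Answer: 1/25 ≈ 0.040000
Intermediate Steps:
O(Z) = 1
C(X, K) = (4 + X)²
1/C(O(-1), 104) = 1/((4 + 1)²) = 1/(5²) = 1/25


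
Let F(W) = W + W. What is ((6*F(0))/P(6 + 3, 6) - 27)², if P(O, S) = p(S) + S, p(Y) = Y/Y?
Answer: 729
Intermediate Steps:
p(Y) = 1
F(W) = 2*W
P(O, S) = 1 + S
((6*F(0))/P(6 + 3, 6) - 27)² = ((6*(2*0))/(1 + 6) - 27)² = ((6*0)/7 - 27)² = (0*(⅐) - 27)² = (0 - 27)² = (-27)² = 729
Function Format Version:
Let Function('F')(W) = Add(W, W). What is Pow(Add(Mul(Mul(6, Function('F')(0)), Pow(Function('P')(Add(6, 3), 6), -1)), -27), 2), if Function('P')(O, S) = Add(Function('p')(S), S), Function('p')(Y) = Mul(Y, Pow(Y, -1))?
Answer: 729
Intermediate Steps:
Function('p')(Y) = 1
Function('F')(W) = Mul(2, W)
Function('P')(O, S) = Add(1, S)
Pow(Add(Mul(Mul(6, Function('F')(0)), Pow(Function('P')(Add(6, 3), 6), -1)), -27), 2) = Pow(Add(Mul(Mul(6, Mul(2, 0)), Pow(Add(1, 6), -1)), -27), 2) = Pow(Add(Mul(Mul(6, 0), Pow(7, -1)), -27), 2) = Pow(Add(Mul(0, Rational(1, 7)), -27), 2) = Pow(Add(0, -27), 2) = Pow(-27, 2) = 729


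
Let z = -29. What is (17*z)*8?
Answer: -3944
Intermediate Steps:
(17*z)*8 = (17*(-29))*8 = -493*8 = -3944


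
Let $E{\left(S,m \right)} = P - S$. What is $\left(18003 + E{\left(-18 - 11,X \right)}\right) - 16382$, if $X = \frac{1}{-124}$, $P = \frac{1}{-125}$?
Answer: $\frac{206249}{125} \approx 1650.0$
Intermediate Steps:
$P = - \frac{1}{125} \approx -0.008$
$X = - \frac{1}{124} \approx -0.0080645$
$E{\left(S,m \right)} = - \frac{1}{125} - S$
$\left(18003 + E{\left(-18 - 11,X \right)}\right) - 16382 = \left(18003 - - \frac{3624}{125}\right) - 16382 = \left(18003 + \left(- \frac{1}{125} + 29\right)\right) - 16382 = \left(18003 + \frac{3624}{125}\right) - 16382 = \frac{2253999}{125} - 16382 = \frac{206249}{125}$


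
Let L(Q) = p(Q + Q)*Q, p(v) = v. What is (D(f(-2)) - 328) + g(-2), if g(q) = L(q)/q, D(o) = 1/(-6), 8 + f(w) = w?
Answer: -1993/6 ≈ -332.17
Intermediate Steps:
f(w) = -8 + w
D(o) = -⅙
L(Q) = 2*Q² (L(Q) = (Q + Q)*Q = (2*Q)*Q = 2*Q²)
g(q) = 2*q (g(q) = (2*q²)/q = 2*q)
(D(f(-2)) - 328) + g(-2) = (-⅙ - 328) + 2*(-2) = -1969/6 - 4 = -1993/6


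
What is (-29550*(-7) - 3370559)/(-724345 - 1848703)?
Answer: 3163709/2573048 ≈ 1.2296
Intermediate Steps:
(-29550*(-7) - 3370559)/(-724345 - 1848703) = (206850 - 3370559)/(-2573048) = -3163709*(-1/2573048) = 3163709/2573048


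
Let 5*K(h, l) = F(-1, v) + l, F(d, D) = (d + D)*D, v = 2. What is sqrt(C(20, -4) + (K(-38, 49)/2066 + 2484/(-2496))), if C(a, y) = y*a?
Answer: I*sqrt(5842249587395)/268580 ≈ 8.9995*I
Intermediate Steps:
F(d, D) = D*(D + d) (F(d, D) = (D + d)*D = D*(D + d))
K(h, l) = 2/5 + l/5 (K(h, l) = (2*(2 - 1) + l)/5 = (2*1 + l)/5 = (2 + l)/5 = 2/5 + l/5)
C(a, y) = a*y
sqrt(C(20, -4) + (K(-38, 49)/2066 + 2484/(-2496))) = sqrt(20*(-4) + ((2/5 + (1/5)*49)/2066 + 2484/(-2496))) = sqrt(-80 + ((2/5 + 49/5)*(1/2066) + 2484*(-1/2496))) = sqrt(-80 + ((51/5)*(1/2066) - 207/208)) = sqrt(-80 + (51/10330 - 207/208)) = sqrt(-80 - 1063851/1074320) = sqrt(-87009451/1074320) = I*sqrt(5842249587395)/268580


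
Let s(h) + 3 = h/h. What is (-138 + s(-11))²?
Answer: 19600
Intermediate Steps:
s(h) = -2 (s(h) = -3 + h/h = -3 + 1 = -2)
(-138 + s(-11))² = (-138 - 2)² = (-140)² = 19600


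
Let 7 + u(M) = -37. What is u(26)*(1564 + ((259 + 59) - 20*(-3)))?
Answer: -85448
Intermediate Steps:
u(M) = -44 (u(M) = -7 - 37 = -44)
u(26)*(1564 + ((259 + 59) - 20*(-3))) = -44*(1564 + ((259 + 59) - 20*(-3))) = -44*(1564 + (318 + 60)) = -44*(1564 + 378) = -44*1942 = -85448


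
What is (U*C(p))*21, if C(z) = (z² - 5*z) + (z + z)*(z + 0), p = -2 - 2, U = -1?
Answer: -1428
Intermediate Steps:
p = -4
C(z) = -5*z + 3*z² (C(z) = (z² - 5*z) + (2*z)*z = (z² - 5*z) + 2*z² = -5*z + 3*z²)
(U*C(p))*21 = -(-4)*(-5 + 3*(-4))*21 = -(-4)*(-5 - 12)*21 = -(-4)*(-17)*21 = -1*68*21 = -68*21 = -1428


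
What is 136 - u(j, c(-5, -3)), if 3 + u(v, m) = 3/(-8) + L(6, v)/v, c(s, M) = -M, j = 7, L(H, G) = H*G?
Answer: 1067/8 ≈ 133.38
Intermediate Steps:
L(H, G) = G*H
u(v, m) = 21/8 (u(v, m) = -3 + (3/(-8) + (v*6)/v) = -3 + (3*(-1/8) + (6*v)/v) = -3 + (-3/8 + 6) = -3 + 45/8 = 21/8)
136 - u(j, c(-5, -3)) = 136 - 1*21/8 = 136 - 21/8 = 1067/8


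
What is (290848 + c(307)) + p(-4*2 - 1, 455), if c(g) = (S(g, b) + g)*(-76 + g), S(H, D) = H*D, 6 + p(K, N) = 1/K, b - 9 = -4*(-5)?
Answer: 21765167/9 ≈ 2.4184e+6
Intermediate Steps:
b = 29 (b = 9 - 4*(-5) = 9 + 20 = 29)
p(K, N) = -6 + 1/K
S(H, D) = D*H
c(g) = 30*g*(-76 + g) (c(g) = (29*g + g)*(-76 + g) = (30*g)*(-76 + g) = 30*g*(-76 + g))
(290848 + c(307)) + p(-4*2 - 1, 455) = (290848 + 30*307*(-76 + 307)) + (-6 + 1/(-4*2 - 1)) = (290848 + 30*307*231) + (-6 + 1/(-8 - 1)) = (290848 + 2127510) + (-6 + 1/(-9)) = 2418358 + (-6 - ⅑) = 2418358 - 55/9 = 21765167/9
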